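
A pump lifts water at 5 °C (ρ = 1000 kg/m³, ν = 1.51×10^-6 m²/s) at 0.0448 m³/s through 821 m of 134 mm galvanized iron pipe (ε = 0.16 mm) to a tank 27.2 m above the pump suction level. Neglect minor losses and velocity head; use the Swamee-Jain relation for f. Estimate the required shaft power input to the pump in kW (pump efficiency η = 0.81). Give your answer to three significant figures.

P_shaft ≈ 51.6 kW

V = 4Q/(πD²) = 3.177 m/s; Re = 2.82×10^5; ε/D = 0.00119; f = 0.02157
h_f = f(L/D)V²/2g = 67.98 m
Total head H = z + h_f = 27.2 + 67.98 = 95.18 m
P_hyd = ρgQH = 1000·9.81·0.0448·95.18 = 41.83 kW
P_shaft = P_hyd/η = 41.83/0.81 = 51.64 kW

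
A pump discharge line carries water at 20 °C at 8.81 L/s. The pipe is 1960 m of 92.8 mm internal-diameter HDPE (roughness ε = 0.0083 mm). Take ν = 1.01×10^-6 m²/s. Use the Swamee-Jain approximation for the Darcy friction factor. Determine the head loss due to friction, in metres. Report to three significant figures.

h_f ≈ 32.5 m

V = 4Q/(πD²) = 4·0.00881/(π·0.0928²) = 1.303 m/s
Re = VD/ν = 1.303·0.0928/1.01×10^-6 = 1.20×10^5 → turbulent
ε/D = 0.0083/92.8 = 8.94×10^-5
Swamee-Jain: f = 0.01780
h_f = f(L/D)V²/(2g) = 0.01780·(1960/0.0928)·1.303²/(2·9.81) = 32.50 m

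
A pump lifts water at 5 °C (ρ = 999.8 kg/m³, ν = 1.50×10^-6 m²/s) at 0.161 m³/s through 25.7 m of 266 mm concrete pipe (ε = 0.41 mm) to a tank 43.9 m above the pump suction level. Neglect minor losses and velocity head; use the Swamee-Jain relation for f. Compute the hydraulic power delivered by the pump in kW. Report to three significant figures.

P_hyd ≈ 70.8 kW

V = 4Q/(πD²) = 2.897 m/s; Re = 5.14×10^5; ε/D = 0.00154; f = 0.02242
h_f = f(L/D)V²/2g = 0.9269 m
Total head H = z + h_f = 43.9 + 0.9269 = 44.83 m
P_hyd = ρgQH = 999.8·9.81·0.161·44.83 = 70.79 kW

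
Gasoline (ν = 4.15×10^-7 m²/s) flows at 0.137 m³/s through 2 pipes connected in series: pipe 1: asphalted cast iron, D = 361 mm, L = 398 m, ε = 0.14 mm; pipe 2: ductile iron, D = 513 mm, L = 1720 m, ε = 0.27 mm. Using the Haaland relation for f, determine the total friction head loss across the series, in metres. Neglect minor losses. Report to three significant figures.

H ≈ 2.95 m

Pipe 1: V = 1.338 m/s, Re = 1.16×10^6, ε/D = 3.88×10^-4, f = 0.01628, h_1 = f(L/D)V²/2g = 1.638 m
Pipe 2: V = 0.6628 m/s, Re = 8.19×10^5, ε/D = 5.26×10^-4, f = 0.01744, h_2 = f(L/D)V²/2g = 1.309 m
Series → Q common, losses add: H = Σh = 2.948 m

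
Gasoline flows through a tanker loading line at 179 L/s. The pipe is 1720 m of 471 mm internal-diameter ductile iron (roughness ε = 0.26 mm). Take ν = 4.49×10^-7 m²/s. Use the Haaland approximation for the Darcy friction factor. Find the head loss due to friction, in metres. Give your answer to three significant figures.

h_f ≈ 3.44 m

V = 4Q/(πD²) = 4·0.179/(π·0.471²) = 1.027 m/s
Re = VD/ν = 1.027·0.471/4.49×10^-7 = 1.08×10^6 → turbulent
ε/D = 0.26/471 = 5.52×10^-4
Haaland: f = 0.01749
h_f = f(L/D)V²/(2g) = 0.01749·(1720/0.471)·1.027²/(2·9.81) = 3.436 m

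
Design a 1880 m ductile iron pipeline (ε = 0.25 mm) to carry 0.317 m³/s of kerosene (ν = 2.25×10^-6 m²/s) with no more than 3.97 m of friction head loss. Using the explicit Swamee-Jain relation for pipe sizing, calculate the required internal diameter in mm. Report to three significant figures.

D ≈ 597 mm

Swamee-Jain (Type III): D = 0.66·[ε^1.25·(LQ²/(gh_f))^4.75 + ν·Q^9.4·(L/(gh_f))^5.2]^0.04
LQ²/(gh_f) = 4.851; L/(gh_f) = 48.27
Term 1 = ε^1.25·(…)^4.75 = 0.0569; Term 2 = ν·Q^9.4·(…)^5.2 = 0.0261
D = 0.66·(0.0569 + 0.0261)^0.04 = 0.5975 m = 597 mm
Check: V = 1.13 m/s, Re = 3.00×10^5, f = 0.01784, h_f = 3.66 m ≈ 3.97 m ✓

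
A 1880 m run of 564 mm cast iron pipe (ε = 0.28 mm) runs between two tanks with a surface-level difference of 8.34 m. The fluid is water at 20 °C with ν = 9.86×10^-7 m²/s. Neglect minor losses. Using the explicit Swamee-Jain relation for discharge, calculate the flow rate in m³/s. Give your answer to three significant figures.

Q ≈ 0.422 m³/s

Swamee-Jain (Type II): Q = -0.965·√(gD⁵h_f/L)·ln[ε/(3.7D) + √(3.17ν²L/(gD³h_f))]
√(gD⁵h_f/L) = √(9.81·0.564⁵·8.34/1880) = 0.04984
ε/(3.7D) = 1.34×10^-4; √(3.17ν²L/(gD³h_f)) = 1.99×10^-5
Q = -0.965·0.04984·ln(1.540×10^-4) = 0.4222 m³/s
Check: V = 1.69 m/s, Re = 9.67×10^5, f = 0.01729, h_f = 8.39 m ≈ 8.34 m ✓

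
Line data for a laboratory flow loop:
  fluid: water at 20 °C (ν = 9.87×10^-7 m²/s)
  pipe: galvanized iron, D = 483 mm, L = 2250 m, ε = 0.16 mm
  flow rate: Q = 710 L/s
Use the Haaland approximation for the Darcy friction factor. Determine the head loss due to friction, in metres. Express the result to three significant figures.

V = 4Q/(πD²) = 4·0.710/(π·0.483²) = 3.875 m/s
Re = VD/ν = 3.875·0.483/9.87×10^-7 = 1.90×10^6 → turbulent
ε/D = 0.16/483 = 3.31×10^-4
Haaland: f = 0.01561
h_f = f(L/D)V²/(2g) = 0.01561·(2250/0.483)·3.875²/(2·9.81) = 55.65 m

h_f ≈ 55.6 m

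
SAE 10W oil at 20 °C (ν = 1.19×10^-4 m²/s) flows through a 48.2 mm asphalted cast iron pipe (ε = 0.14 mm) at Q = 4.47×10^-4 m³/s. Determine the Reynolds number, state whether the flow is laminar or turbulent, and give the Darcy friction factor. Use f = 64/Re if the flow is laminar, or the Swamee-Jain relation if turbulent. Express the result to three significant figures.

Re ≈ 99.2; laminar; f = 64/Re ≈ 0.645

V = 4Q/(πD²) = 0.2450 m/s
Re = VD/ν = 0.2450·0.0482/1.19×10^-4 = 99.2
Re < 2300 → laminar → f = 64/Re = 0.6450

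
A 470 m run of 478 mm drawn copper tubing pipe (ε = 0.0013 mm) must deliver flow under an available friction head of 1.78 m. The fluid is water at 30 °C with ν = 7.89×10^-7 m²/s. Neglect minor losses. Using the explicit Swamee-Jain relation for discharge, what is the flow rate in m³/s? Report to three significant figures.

Q ≈ 0.314 m³/s

Swamee-Jain (Type II): Q = -0.965·√(gD⁵h_f/L)·ln[ε/(3.7D) + √(3.17ν²L/(gD³h_f))]
√(gD⁵h_f/L) = √(9.81·0.478⁵·1.78/470) = 0.03045
ε/(3.7D) = 7.35×10^-7; √(3.17ν²L/(gD³h_f)) = 2.21×10^-5
Q = -0.965·0.03045·ln(2.279×10^-5) = 0.3141 m³/s
Check: V = 1.75 m/s, Re = 1.06×10^6, f = 0.01156, h_f = 1.78 m ≈ 1.78 m ✓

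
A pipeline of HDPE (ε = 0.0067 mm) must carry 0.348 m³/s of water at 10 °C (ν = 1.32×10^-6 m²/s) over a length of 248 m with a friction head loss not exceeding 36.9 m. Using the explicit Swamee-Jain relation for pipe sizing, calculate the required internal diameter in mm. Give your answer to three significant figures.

Swamee-Jain (Type III): D = 0.66·[ε^1.25·(LQ²/(gh_f))^4.75 + ν·Q^9.4·(L/(gh_f))^5.2]^0.04
LQ²/(gh_f) = 0.08297; L/(gh_f) = 0.6851
Term 1 = ε^1.25·(…)^4.75 = 2.50×10^-12; Term 2 = ν·Q^9.4·(…)^5.2 = 9.06×10^-12
D = 0.66·(2.50×10^-12 + 9.06×10^-12)^0.04 = 0.2410 m = 241 mm
Check: V = 7.63 m/s, Re = 1.39×10^6, f = 0.01176, h_f = 35.9 m ≈ 36.9 m ✓

D ≈ 241 mm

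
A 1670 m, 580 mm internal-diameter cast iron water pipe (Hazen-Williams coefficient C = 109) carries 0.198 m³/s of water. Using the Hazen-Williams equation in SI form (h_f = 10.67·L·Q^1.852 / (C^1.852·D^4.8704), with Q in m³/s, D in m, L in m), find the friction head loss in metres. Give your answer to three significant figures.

h_f ≈ 2.12 m

h_f = 10.67·1670·0.198^1.852 / (109^1.852·0.580^4.8704) = 2.124 m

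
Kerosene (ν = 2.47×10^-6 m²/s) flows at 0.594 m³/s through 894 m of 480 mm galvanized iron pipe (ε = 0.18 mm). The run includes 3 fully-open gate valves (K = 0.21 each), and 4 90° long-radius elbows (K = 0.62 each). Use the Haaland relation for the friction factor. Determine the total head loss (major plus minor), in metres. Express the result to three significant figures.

V = 4Q/(πD²) = 3.283 m/s; V²/2g = 0.5492 m
Re = 6.38×10^5, ε/D = 3.75×10^-4 → f = 0.01652 (Haaland)
Major: h_f = f(L/D)·V²/2g = 0.01652·1862·0.5492 = 16.90 m
Minor: ΣK = 3.11; h_m = ΣK·V²/2g = 1.708 m
Total H_L = 16.90 + 1.708 = 18.61 m

H_L ≈ 18.6 m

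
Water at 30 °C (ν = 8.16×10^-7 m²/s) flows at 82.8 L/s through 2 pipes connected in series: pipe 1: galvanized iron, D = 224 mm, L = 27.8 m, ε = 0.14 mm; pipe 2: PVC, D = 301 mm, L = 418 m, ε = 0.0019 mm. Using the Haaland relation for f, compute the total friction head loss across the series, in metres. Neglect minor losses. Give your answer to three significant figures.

Pipe 1: V = 2.101 m/s, Re = 5.77×10^5, ε/D = 6.25×10^-4, f = 0.01824, h_1 = f(L/D)V²/2g = 0.5093 m
Pipe 2: V = 1.164 m/s, Re = 4.29×10^5, ε/D = 6.31×10^-6, f = 0.01349, h_2 = f(L/D)V²/2g = 1.293 m
Series → Q common, losses add: H = Σh = 1.802 m

H ≈ 1.80 m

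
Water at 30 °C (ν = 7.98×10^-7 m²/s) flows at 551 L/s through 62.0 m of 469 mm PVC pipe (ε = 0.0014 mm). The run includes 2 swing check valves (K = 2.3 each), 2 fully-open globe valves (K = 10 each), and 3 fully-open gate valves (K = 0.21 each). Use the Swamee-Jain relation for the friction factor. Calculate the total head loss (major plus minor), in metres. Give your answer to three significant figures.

V = 4Q/(πD²) = 3.189 m/s; V²/2g = 0.5185 m
Re = 1.87×10^6, ε/D = 2.99×10^-6 → f = 0.01058 (Swamee-Jain)
Major: h_f = f(L/D)·V²/2g = 0.01058·132.2·0.5185 = 0.7253 m
Minor: ΣK = 25.2; h_m = ΣK·V²/2g = 13.08 m
Total H_L = 0.7253 + 13.08 = 13.81 m

H_L ≈ 13.8 m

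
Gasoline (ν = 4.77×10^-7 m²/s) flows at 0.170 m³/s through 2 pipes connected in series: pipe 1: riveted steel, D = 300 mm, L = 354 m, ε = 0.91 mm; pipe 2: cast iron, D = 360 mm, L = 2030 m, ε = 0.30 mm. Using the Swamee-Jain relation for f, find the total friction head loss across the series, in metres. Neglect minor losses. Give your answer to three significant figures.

Pipe 1: V = 2.405 m/s, Re = 1.51×10^6, ε/D = 0.00303, f = 0.02639, h_1 = f(L/D)V²/2g = 9.179 m
Pipe 2: V = 1.670 m/s, Re = 1.26×10^6, ε/D = 8.33×10^-4, f = 0.01915, h_2 = f(L/D)V²/2g = 15.35 m
Series → Q common, losses add: H = Σh = 24.53 m

H ≈ 24.5 m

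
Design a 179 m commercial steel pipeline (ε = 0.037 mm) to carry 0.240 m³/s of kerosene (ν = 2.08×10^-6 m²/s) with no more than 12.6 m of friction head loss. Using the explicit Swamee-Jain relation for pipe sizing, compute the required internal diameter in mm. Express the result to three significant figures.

D ≈ 254 mm

Swamee-Jain (Type III): D = 0.66·[ε^1.25·(LQ²/(gh_f))^4.75 + ν·Q^9.4·(L/(gh_f))^5.2]^0.04
LQ²/(gh_f) = 0.08341; L/(gh_f) = 1.448
Term 1 = ε^1.25·(…)^4.75 = 2.17×10^-11; Term 2 = ν·Q^9.4·(…)^5.2 = 2.13×10^-11
D = 0.66·(2.17×10^-11 + 2.13×10^-11)^0.04 = 0.2540 m = 254 mm
Check: V = 4.74 m/s, Re = 5.78×10^5, f = 0.01477, h_f = 11.9 m ≈ 12.6 m ✓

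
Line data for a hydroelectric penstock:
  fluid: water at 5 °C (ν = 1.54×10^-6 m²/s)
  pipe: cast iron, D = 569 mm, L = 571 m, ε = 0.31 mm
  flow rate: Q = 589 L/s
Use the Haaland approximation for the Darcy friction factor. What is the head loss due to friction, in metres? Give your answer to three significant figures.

V = 4Q/(πD²) = 4·0.589/(π·0.569²) = 2.316 m/s
Re = VD/ν = 2.316·0.569/1.54×10^-6 = 8.56×10^5 → turbulent
ε/D = 0.31/569 = 5.45×10^-4
Haaland: f = 0.01754
h_f = f(L/D)V²/(2g) = 0.01754·(571/0.569)·2.316²/(2·9.81) = 4.813 m

h_f ≈ 4.81 m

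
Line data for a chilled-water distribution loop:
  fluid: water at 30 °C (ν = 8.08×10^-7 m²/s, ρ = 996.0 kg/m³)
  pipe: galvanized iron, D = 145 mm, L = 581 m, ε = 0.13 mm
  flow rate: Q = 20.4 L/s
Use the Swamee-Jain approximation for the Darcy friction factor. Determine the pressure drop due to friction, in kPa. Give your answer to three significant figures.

V = 4Q/(πD²) = 4·0.0204/(π·0.145²) = 1.235 m/s
Re = VD/ν = 1.235·0.145/8.08×10^-7 = 2.22×10^5 → turbulent
ε/D = 0.13/145 = 8.97×10^-4
Swamee-Jain: f = 0.02064
h_f = f(L/D)V²/(2g) = 0.02064·(581/0.145)·1.235²/(2·9.81) = 6.433 m
Δp = ρg·h_f = 996.0·9.81·6.433 = 62.86 kPa

Δp ≈ 62.9 kPa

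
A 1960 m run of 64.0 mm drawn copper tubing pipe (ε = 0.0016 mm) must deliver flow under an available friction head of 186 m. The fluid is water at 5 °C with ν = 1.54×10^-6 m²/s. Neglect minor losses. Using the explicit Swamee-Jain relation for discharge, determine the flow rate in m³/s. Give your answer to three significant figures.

Swamee-Jain (Type II): Q = -0.965·√(gD⁵h_f/L)·ln[ε/(3.7D) + √(3.17ν²L/(gD³h_f))]
√(gD⁵h_f/L) = √(9.81·0.0640⁵·186/1960) = 9.998×10^-4
ε/(3.7D) = 6.76×10^-6; √(3.17ν²L/(gD³h_f)) = 1.76×10^-4
Q = -0.965·9.998×10^-4·ln(1.823×10^-4) = 0.008307 m³/s
Check: V = 2.58 m/s, Re = 1.07×10^5, f = 0.01776, h_f = 185 m ≈ 186 m ✓

Q ≈ 0.00831 m³/s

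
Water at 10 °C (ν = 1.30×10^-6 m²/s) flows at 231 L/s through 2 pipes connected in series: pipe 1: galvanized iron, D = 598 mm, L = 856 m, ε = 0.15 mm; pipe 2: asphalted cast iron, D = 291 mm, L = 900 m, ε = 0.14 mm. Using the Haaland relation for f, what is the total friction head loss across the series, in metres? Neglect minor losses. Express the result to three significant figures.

H ≈ 33.4 m

Pipe 1: V = 0.8225 m/s, Re = 3.78×10^5, ε/D = 2.51×10^-4, f = 0.01610, h_1 = f(L/D)V²/2g = 0.7945 m
Pipe 2: V = 3.473 m/s, Re = 7.77×10^5, ε/D = 4.81×10^-4, f = 0.01716, h_2 = f(L/D)V²/2g = 32.64 m
Series → Q common, losses add: H = Σh = 33.43 m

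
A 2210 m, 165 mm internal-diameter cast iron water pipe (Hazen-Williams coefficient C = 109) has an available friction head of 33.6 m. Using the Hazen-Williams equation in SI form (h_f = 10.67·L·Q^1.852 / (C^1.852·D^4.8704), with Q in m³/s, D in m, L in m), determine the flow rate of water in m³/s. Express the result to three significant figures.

Q ≈ 0.0277 m³/s

Rearranging: Q = [h_f·C^1.852·D^4.8704 / (10.67·L)]^(1/1.852)
Q = [33.6·109^1.852·0.165^4.8704 / (10.67·2210)]^0.540 = 0.02772 m³/s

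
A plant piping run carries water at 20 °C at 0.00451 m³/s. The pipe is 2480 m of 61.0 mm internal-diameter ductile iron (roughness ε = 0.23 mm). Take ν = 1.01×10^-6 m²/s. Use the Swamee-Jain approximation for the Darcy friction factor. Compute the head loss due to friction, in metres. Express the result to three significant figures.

V = 4Q/(πD²) = 4·0.00451/(π·0.0610²) = 1.543 m/s
Re = VD/ν = 1.543·0.0610/1.01×10^-6 = 9.32×10^4 → turbulent
ε/D = 0.23/61.0 = 0.00377
Swamee-Jain: f = 0.02939
h_f = f(L/D)V²/(2g) = 0.02939·(2480/0.0610)·1.543²/(2·9.81) = 145.1 m

h_f ≈ 145 m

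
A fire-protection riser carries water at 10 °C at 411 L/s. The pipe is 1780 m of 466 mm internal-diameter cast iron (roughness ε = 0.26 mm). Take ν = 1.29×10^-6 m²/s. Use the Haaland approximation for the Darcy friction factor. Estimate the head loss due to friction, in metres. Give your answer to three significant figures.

V = 4Q/(πD²) = 4·0.411/(π·0.466²) = 2.410 m/s
Re = VD/ν = 2.410·0.466/1.29×10^-6 = 8.71×10^5 → turbulent
ε/D = 0.26/466 = 5.58×10^-4
Haaland: f = 0.01762
h_f = f(L/D)V²/(2g) = 0.01762·(1780/0.466)·2.410²/(2·9.81) = 19.92 m

h_f ≈ 19.9 m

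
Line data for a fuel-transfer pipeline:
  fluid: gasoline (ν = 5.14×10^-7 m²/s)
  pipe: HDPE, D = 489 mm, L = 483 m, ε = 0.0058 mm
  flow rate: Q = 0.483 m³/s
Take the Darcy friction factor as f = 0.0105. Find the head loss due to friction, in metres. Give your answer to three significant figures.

V = 4Q/(πD²) = 4·0.483/(π·0.489²) = 2.572 m/s
h_f = f(L/D)V²/(2g) = 0.01050·(483/0.489)·2.572²/(2·9.81) = 3.496 m

h_f ≈ 3.50 m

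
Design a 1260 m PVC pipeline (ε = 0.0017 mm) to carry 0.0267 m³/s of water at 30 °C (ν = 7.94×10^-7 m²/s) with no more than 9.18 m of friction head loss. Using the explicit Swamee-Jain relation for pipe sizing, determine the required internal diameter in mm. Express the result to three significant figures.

D ≈ 167 mm

Swamee-Jain (Type III): D = 0.66·[ε^1.25·(LQ²/(gh_f))^4.75 + ν·Q^9.4·(L/(gh_f))^5.2]^0.04
LQ²/(gh_f) = 0.009974; L/(gh_f) = 13.99
Term 1 = ε^1.25·(…)^4.75 = 1.92×10^-17; Term 2 = ν·Q^9.4·(…)^5.2 = 1.17×10^-15
D = 0.66·(1.92×10^-17 + 1.17×10^-15)^0.04 = 0.1669 m = 167 mm
Check: V = 1.22 m/s, Re = 2.56×10^5, f = 0.01491, h_f = 8.54 m ≈ 9.18 m ✓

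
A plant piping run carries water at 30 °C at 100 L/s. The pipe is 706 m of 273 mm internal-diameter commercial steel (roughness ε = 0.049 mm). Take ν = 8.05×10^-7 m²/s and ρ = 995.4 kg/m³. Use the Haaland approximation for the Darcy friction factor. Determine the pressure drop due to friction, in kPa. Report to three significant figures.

V = 4Q/(πD²) = 4·0.100/(π·0.273²) = 1.708 m/s
Re = VD/ν = 1.708·0.273/8.05×10^-7 = 5.79×10^5 → turbulent
ε/D = 0.049/273 = 1.79×10^-4
Haaland: f = 0.01491
h_f = f(L/D)V²/(2g) = 0.01491·(706/0.273)·1.708²/(2·9.81) = 5.735 m
Δp = ρg·h_f = 995.4·9.81·5.735 = 56.00 kPa

Δp ≈ 56.0 kPa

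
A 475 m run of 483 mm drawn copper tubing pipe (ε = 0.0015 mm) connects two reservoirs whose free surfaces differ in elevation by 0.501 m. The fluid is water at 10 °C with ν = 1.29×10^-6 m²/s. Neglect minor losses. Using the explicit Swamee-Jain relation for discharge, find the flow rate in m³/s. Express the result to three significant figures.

Q ≈ 0.153 m³/s

Swamee-Jain (Type II): Q = -0.965·√(gD⁵h_f/L)·ln[ε/(3.7D) + √(3.17ν²L/(gD³h_f))]
√(gD⁵h_f/L) = √(9.81·0.483⁵·0.501/475) = 0.01649
ε/(3.7D) = 8.39×10^-7; √(3.17ν²L/(gD³h_f)) = 6.73×10^-5
Q = -0.965·0.01649·ln(6.810×10^-5) = 0.1527 m³/s
Check: V = 0.833 m/s, Re = 3.12×10^5, f = 0.01431, h_f = 0.498 m ≈ 0.501 m ✓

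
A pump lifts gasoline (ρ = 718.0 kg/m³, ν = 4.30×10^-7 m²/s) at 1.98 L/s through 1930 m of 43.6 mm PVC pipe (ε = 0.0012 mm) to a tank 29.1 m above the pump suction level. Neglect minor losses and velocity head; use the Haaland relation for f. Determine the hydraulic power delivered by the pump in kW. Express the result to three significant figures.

P_hyd ≈ 1.34 kW

V = 4Q/(πD²) = 1.326 m/s; Re = 1.34×10^5; ε/D = 2.75×10^-5; f = 0.01690
h_f = f(L/D)V²/2g = 67.08 m
Total head H = z + h_f = 29.1 + 67.08 = 96.18 m
P_hyd = ρgQH = 718.0·9.81·0.00198·96.18 = 1.341 kW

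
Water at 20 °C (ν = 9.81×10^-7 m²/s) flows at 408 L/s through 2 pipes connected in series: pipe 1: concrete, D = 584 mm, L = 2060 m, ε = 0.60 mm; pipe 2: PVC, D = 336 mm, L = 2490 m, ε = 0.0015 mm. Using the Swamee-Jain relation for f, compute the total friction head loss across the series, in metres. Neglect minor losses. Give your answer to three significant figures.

H ≈ 95.7 m

Pipe 1: V = 1.523 m/s, Re = 9.07×10^5, ε/D = 0.00103, f = 0.02019, h_1 = f(L/D)V²/2g = 8.420 m
Pipe 2: V = 4.601 m/s, Re = 1.58×10^6, ε/D = 4.46×10^-6, f = 0.01092, h_2 = f(L/D)V²/2g = 87.30 m
Series → Q common, losses add: H = Σh = 95.72 m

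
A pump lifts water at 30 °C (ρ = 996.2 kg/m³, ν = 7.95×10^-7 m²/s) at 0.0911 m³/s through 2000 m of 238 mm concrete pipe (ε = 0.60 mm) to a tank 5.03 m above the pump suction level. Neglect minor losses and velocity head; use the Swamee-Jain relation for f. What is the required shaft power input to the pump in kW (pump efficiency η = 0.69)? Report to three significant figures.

V = 4Q/(πD²) = 2.048 m/s; Re = 6.13×10^5; ε/D = 0.00252; f = 0.02528
h_f = f(L/D)V²/2g = 45.41 m
Total head H = z + h_f = 5.03 + 45.41 = 50.44 m
P_hyd = ρgQH = 996.2·9.81·0.0911·50.44 = 44.90 kW
P_shaft = P_hyd/η = 44.90/0.69 = 65.08 kW

P_shaft ≈ 65.1 kW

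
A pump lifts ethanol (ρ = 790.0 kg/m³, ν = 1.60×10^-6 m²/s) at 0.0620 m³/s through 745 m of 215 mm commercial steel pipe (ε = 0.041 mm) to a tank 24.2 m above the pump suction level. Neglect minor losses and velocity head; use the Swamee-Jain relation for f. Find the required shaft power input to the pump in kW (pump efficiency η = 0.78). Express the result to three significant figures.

P_shaft ≈ 20.2 kW

V = 4Q/(πD²) = 1.708 m/s; Re = 2.29×10^5; ε/D = 1.91×10^-4; f = 0.01676
h_f = f(L/D)V²/2g = 8.635 m
Total head H = z + h_f = 24.2 + 8.635 = 32.83 m
P_hyd = ρgQH = 790.0·9.81·0.0620·32.83 = 15.78 kW
P_shaft = P_hyd/η = 15.78/0.78 = 20.23 kW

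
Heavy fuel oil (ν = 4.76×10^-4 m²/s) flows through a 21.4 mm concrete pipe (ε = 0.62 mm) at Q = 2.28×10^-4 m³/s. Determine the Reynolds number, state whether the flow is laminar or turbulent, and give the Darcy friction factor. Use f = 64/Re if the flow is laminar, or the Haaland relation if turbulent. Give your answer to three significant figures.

V = 4Q/(πD²) = 0.6339 m/s
Re = VD/ν = 0.6339·0.0214/4.76×10^-4 = 28.5
Re < 2300 → laminar → f = 64/Re = 2.246

Re ≈ 28.5; laminar; f = 64/Re ≈ 2.25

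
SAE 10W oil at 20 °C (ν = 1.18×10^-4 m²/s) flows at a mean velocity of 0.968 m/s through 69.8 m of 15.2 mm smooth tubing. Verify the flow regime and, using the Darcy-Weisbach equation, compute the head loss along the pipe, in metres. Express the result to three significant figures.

Re = VD/ν = 0.968·0.01520/1.18×10^-4 = 125 → laminar (Re < 2300)
f = 64/Re = 0.5133
h_f = f(L/D)V²/(2g) = 0.5133·(69.8/0.01520)·0.968²/(2·9.81) = 112.6 m

h_f ≈ 113 m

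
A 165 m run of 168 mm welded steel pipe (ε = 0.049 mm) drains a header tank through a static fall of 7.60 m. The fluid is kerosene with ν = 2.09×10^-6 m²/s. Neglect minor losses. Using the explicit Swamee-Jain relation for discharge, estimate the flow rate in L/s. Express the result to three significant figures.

Swamee-Jain (Type II): Q = -0.965·√(gD⁵h_f/L)·ln[ε/(3.7D) + √(3.17ν²L/(gD³h_f))]
√(gD⁵h_f/L) = √(9.81·0.168⁵·7.60/165) = 0.007776
ε/(3.7D) = 7.88×10^-5; √(3.17ν²L/(gD³h_f)) = 8.04×10^-5
Q = -0.965·0.007776·ln(1.592×10^-4) = 0.06563 m³/s
Check: V = 2.96 m/s, Re = 2.38×10^5, f = 0.01740, h_f = 7.63 m ≈ 7.60 m ✓

Q ≈ 65.6 L/s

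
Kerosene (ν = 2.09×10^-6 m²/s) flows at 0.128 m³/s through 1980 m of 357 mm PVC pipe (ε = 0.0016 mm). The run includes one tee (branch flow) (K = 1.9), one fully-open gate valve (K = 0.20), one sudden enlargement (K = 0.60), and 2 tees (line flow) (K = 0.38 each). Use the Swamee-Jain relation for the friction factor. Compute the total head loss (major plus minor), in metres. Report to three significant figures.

V = 4Q/(πD²) = 1.279 m/s; V²/2g = 0.08334 m
Re = 2.18×10^5, ε/D = 4.48×10^-6 → f = 0.01531 (Swamee-Jain)
Major: h_f = f(L/D)·V²/2g = 0.01531·5546·0.08334 = 7.078 m
Minor: ΣK = 3.46; h_m = ΣK·V²/2g = 0.2884 m
Total H_L = 7.078 + 0.2884 = 7.366 m

H_L ≈ 7.37 m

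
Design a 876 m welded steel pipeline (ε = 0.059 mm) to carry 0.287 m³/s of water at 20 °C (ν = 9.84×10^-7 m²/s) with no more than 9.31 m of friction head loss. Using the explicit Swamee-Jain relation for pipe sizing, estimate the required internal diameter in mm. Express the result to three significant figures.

Swamee-Jain (Type III): D = 0.66·[ε^1.25·(LQ²/(gh_f))^4.75 + ν·Q^9.4·(L/(gh_f))^5.2]^0.04
LQ²/(gh_f) = 0.7900; L/(gh_f) = 9.591
Term 1 = ε^1.25·(…)^4.75 = 1.69×10^-6; Term 2 = ν·Q^9.4·(…)^5.2 = 1.01×10^-6
D = 0.66·(1.69×10^-6 + 1.01×10^-6)^0.04 = 0.3952 m = 395 mm
Check: V = 2.34 m/s, Re = 9.40×10^5, f = 0.01424, h_f = 8.81 m ≈ 9.31 m ✓

D ≈ 395 mm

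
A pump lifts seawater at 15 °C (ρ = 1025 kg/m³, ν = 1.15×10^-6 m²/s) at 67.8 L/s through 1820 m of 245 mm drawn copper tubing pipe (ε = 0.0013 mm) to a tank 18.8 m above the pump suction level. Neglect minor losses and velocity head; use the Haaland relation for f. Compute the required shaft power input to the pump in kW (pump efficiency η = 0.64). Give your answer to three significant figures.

V = 4Q/(πD²) = 1.438 m/s; Re = 3.06×10^5; ε/D = 5.31×10^-6; f = 0.01433
h_f = f(L/D)V²/2g = 11.22 m
Total head H = z + h_f = 18.8 + 11.22 = 30.02 m
P_hyd = ρgQH = 1025·9.81·0.0678·30.02 = 20.47 kW
P_shaft = P_hyd/η = 20.47/0.64 = 31.98 kW

P_shaft ≈ 32.0 kW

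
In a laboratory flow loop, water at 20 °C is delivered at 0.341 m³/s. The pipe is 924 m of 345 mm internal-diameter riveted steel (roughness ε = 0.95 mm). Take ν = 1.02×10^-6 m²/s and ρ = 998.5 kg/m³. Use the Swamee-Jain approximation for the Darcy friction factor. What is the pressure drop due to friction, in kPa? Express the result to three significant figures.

Δp ≈ 458 kPa

V = 4Q/(πD²) = 4·0.341/(π·0.345²) = 3.648 m/s
Re = VD/ν = 3.648·0.345/1.02×10^-6 = 1.23×10^6 → turbulent
ε/D = 0.95/345 = 0.00275
Swamee-Jain: f = 0.02573
h_f = f(L/D)V²/(2g) = 0.02573·(924/0.345)·3.648²/(2·9.81) = 46.73 m
Δp = ρg·h_f = 998.5·9.81·46.73 = 457.7 kPa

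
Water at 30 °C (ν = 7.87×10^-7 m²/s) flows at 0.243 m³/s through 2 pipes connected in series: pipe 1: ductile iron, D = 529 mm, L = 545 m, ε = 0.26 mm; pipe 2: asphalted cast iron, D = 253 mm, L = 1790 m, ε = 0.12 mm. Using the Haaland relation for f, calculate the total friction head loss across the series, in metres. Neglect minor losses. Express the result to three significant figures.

H ≈ 143 m

Pipe 1: V = 1.106 m/s, Re = 7.43×10^5, ε/D = 4.91×10^-4, f = 0.01726, h_1 = f(L/D)V²/2g = 1.108 m
Pipe 2: V = 4.834 m/s, Re = 1.55×10^6, ε/D = 4.74×10^-4, f = 0.01684, h_2 = f(L/D)V²/2g = 141.8 m
Series → Q common, losses add: H = Σh = 142.9 m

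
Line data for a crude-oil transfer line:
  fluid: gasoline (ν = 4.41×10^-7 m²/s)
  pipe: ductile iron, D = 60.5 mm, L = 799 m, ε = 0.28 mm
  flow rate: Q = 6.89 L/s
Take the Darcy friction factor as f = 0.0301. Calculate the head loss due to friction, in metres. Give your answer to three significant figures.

h_f ≈ 116 m

V = 4Q/(πD²) = 4·0.00689/(π·0.0605²) = 2.397 m/s
h_f = f(L/D)V²/(2g) = 0.03010·(799/0.0605)·2.397²/(2·9.81) = 116.4 m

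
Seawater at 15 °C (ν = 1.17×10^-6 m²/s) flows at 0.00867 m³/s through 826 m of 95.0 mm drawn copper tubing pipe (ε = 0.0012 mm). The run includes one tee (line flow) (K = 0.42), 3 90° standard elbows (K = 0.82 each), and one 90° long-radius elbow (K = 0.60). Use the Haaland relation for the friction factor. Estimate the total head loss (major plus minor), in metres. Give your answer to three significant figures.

V = 4Q/(πD²) = 1.223 m/s; V²/2g = 0.07625 m
Re = 9.93×10^4, ε/D = 1.26×10^-5 → f = 0.01790 (Haaland)
Major: h_f = f(L/D)·V²/2g = 0.01790·8695·0.07625 = 11.87 m
Minor: ΣK = 3.48; h_m = ΣK·V²/2g = 0.2654 m
Total H_L = 11.87 + 0.2654 = 12.13 m

H_L ≈ 12.1 m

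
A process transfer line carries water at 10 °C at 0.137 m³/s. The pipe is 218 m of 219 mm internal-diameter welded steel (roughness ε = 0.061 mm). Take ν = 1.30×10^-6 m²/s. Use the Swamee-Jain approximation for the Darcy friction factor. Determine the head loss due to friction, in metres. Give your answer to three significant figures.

V = 4Q/(πD²) = 4·0.137/(π·0.219²) = 3.637 m/s
Re = VD/ν = 3.637·0.219/1.30×10^-6 = 6.13×10^5 → turbulent
ε/D = 0.061/219 = 2.79×10^-4
Swamee-Jain: f = 0.01598
h_f = f(L/D)V²/(2g) = 0.01598·(218/0.219)·3.637²/(2·9.81) = 10.72 m

h_f ≈ 10.7 m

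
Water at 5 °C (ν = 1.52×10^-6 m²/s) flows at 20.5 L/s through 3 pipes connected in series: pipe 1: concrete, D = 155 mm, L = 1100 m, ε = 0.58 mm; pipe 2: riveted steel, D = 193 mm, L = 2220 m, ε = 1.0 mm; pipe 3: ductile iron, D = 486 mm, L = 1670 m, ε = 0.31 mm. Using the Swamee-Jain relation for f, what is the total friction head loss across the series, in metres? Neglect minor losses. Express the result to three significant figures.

Pipe 1: V = 1.086 m/s, Re = 1.11×10^5, ε/D = 0.00374, f = 0.02914, h_1 = f(L/D)V²/2g = 12.44 m
Pipe 2: V = 0.7007 m/s, Re = 8.90×10^4, ε/D = 0.00518, f = 0.03199, h_2 = f(L/D)V²/2g = 9.210 m
Pipe 3: V = 0.1105 m/s, Re = 3.53×10^4, ε/D = 6.38×10^-4, f = 0.02446, h_3 = f(L/D)V²/2g = 0.05231 m
Series → Q common, losses add: H = Σh = 21.70 m

H ≈ 21.7 m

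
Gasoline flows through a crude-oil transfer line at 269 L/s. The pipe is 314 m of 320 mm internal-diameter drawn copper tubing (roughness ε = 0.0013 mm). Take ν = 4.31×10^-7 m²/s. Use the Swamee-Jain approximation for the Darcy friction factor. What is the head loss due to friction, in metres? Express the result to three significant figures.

V = 4Q/(πD²) = 4·0.269/(π·0.320²) = 3.345 m/s
Re = VD/ν = 3.345·0.320/4.31×10^-7 = 2.48×10^6 → turbulent
ε/D = 0.0013/320 = 4.06×10^-6
Swamee-Jain: f = 0.01020
h_f = f(L/D)V²/(2g) = 0.01020·(314/0.320)·3.345²/(2·9.81) = 5.705 m

h_f ≈ 5.70 m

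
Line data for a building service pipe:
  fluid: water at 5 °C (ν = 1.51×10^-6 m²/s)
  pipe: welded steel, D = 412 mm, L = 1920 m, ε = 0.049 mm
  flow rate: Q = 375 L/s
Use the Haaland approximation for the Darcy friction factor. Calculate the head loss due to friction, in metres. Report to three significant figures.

V = 4Q/(πD²) = 4·0.375/(π·0.412²) = 2.813 m/s
Re = VD/ν = 2.813·0.412/1.51×10^-6 = 7.67×10^5 → turbulent
ε/D = 0.049/412 = 1.19×10^-4
Haaland: f = 0.01389
h_f = f(L/D)V²/(2g) = 0.01389·(1920/0.412)·2.813²/(2·9.81) = 26.10 m

h_f ≈ 26.1 m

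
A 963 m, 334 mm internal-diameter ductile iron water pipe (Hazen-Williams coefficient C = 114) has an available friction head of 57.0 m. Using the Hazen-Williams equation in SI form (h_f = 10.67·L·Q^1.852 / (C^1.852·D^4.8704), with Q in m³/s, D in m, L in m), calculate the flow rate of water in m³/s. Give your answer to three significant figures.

Q ≈ 0.386 m³/s

Rearranging: Q = [h_f·C^1.852·D^4.8704 / (10.67·L)]^(1/1.852)
Q = [57.0·114^1.852·0.334^4.8704 / (10.67·963)]^0.540 = 0.3858 m³/s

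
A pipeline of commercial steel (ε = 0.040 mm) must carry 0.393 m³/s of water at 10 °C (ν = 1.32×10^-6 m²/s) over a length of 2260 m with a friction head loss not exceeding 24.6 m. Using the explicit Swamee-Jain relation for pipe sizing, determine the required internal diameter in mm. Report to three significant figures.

Swamee-Jain (Type III): D = 0.66·[ε^1.25·(LQ²/(gh_f))^4.75 + ν·Q^9.4·(L/(gh_f))^5.2]^0.04
LQ²/(gh_f) = 1.446; L/(gh_f) = 9.365
Term 1 = ε^1.25·(…)^4.75 = 1.84×10^-5; Term 2 = ν·Q^9.4·(…)^5.2 = 2.29×10^-5
D = 0.66·(1.84×10^-5 + 2.29×10^-5)^0.04 = 0.4407 m = 441 mm
Check: V = 2.58 m/s, Re = 8.60×10^5, f = 0.01355, h_f = 23.5 m ≈ 24.6 m ✓

D ≈ 441 mm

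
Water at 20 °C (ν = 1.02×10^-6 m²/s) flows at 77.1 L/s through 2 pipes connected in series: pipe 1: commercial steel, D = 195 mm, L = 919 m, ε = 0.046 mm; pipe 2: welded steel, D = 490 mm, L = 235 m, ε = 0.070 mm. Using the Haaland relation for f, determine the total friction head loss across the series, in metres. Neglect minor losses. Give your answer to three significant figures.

H ≈ 25.1 m

Pipe 1: V = 2.582 m/s, Re = 4.94×10^5, ε/D = 2.36×10^-4, f = 0.01563, h_1 = f(L/D)V²/2g = 25.02 m
Pipe 2: V = 0.4089 m/s, Re = 1.96×10^5, ε/D = 1.43×10^-4, f = 0.01653, h_2 = f(L/D)V²/2g = 0.06755 m
Series → Q common, losses add: H = Σh = 25.09 m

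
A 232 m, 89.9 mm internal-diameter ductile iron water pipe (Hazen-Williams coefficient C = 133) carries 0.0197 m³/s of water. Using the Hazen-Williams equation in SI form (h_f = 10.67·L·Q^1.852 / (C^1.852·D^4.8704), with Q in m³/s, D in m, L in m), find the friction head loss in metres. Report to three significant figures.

h_f ≈ 25.0 m

h_f = 10.67·232·0.0197^1.852 / (133^1.852·0.0899^4.8704) = 24.96 m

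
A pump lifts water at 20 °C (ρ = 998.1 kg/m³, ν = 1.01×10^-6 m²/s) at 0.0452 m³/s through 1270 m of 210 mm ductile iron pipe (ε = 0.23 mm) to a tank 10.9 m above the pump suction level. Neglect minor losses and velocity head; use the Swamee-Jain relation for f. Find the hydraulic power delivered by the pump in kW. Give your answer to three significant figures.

P_hyd ≈ 9.76 kW

V = 4Q/(πD²) = 1.305 m/s; Re = 2.71×10^5; ε/D = 0.00110; f = 0.02123
h_f = f(L/D)V²/2g = 11.14 m
Total head H = z + h_f = 10.9 + 11.14 = 22.04 m
P_hyd = ρgQH = 998.1·9.81·0.0452·22.04 = 9.755 kW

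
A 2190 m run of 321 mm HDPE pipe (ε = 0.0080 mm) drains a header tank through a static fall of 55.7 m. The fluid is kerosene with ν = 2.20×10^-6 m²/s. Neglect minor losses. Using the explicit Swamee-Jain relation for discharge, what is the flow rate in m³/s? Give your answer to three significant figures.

Swamee-Jain (Type II): Q = -0.965·√(gD⁵h_f/L)·ln[ε/(3.7D) + √(3.17ν²L/(gD³h_f))]
√(gD⁵h_f/L) = √(9.81·0.321⁵·55.7/2190) = 0.02916
ε/(3.7D) = 6.74×10^-6; √(3.17ν²L/(gD³h_f)) = 4.31×10^-5
Q = -0.965·0.02916·ln(4.985×10^-5) = 0.2788 m³/s
Check: V = 3.44 m/s, Re = 5.03×10^5, f = 0.01347, h_f = 55.6 m ≈ 55.7 m ✓

Q ≈ 0.279 m³/s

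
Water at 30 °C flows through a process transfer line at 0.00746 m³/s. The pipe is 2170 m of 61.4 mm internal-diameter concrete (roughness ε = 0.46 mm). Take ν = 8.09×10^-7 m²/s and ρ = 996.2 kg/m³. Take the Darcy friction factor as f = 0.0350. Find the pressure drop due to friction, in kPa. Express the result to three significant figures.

V = 4Q/(πD²) = 4·0.00746/(π·0.0614²) = 2.519 m/s
h_f = f(L/D)V²/(2g) = 0.03500·(2170/0.0614)·2.519²/(2·9.81) = 400.2 m
Δp = ρg·h_f = 996.2·9.81·400.2 = 3911 kPa

Δp ≈ 3910 kPa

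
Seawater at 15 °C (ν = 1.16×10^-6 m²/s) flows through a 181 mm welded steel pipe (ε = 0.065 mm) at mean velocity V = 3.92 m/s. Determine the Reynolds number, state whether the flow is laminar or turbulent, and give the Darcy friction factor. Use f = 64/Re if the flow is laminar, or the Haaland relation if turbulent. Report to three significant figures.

Re ≈ 6.12×10^5; turbulent; f ≈ 0.0164

Re = VD/ν = 3.920·0.181/1.16×10^-6 = 6.12×10^5
Re > 4000 → turbulent; ε/D = 3.59×10^-4
Haaland: f = 0.01644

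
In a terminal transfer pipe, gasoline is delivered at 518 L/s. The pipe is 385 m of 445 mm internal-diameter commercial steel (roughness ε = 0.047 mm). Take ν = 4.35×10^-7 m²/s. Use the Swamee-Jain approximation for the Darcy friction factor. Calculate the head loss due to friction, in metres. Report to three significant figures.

V = 4Q/(πD²) = 4·0.518/(π·0.445²) = 3.331 m/s
Re = VD/ν = 3.331·0.445/4.35×10^-7 = 3.41×10^6 → turbulent
ε/D = 0.047/445 = 1.06×10^-4
Swamee-Jain: f = 0.01267
h_f = f(L/D)V²/(2g) = 0.01267·(385/0.445)·3.331²/(2·9.81) = 6.197 m

h_f ≈ 6.20 m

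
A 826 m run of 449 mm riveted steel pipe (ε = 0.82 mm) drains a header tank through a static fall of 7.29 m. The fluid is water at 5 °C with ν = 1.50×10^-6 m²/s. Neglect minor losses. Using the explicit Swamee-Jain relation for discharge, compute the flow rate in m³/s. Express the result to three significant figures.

Swamee-Jain (Type II): Q = -0.965·√(gD⁵h_f/L)·ln[ε/(3.7D) + √(3.17ν²L/(gD³h_f))]
√(gD⁵h_f/L) = √(9.81·0.449⁵·7.29/826) = 0.03975
ε/(3.7D) = 4.94×10^-4; √(3.17ν²L/(gD³h_f)) = 3.02×10^-5
Q = -0.965·0.03975·ln(5.238×10^-4) = 0.2898 m³/s
Check: V = 1.83 m/s, Re = 5.48×10^5, f = 0.02333, h_f = 7.33 m ≈ 7.29 m ✓

Q ≈ 0.290 m³/s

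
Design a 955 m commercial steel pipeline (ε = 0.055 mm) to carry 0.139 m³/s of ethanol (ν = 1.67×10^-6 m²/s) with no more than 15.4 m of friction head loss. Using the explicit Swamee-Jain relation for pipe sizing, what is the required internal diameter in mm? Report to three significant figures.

Swamee-Jain (Type III): D = 0.66·[ε^1.25·(LQ²/(gh_f))^4.75 + ν·Q^9.4·(L/(gh_f))^5.2]^0.04
LQ²/(gh_f) = 0.1221; L/(gh_f) = 6.321
Term 1 = ε^1.25·(…)^4.75 = 2.18×10^-10; Term 2 = ν·Q^9.4·(…)^5.2 = 2.14×10^-10
D = 0.66·(2.18×10^-10 + 2.14×10^-10)^0.04 = 0.2786 m = 279 mm
Check: V = 2.28 m/s, Re = 3.80×10^5, f = 0.01589, h_f = 14.4 m ≈ 15.4 m ✓

D ≈ 279 mm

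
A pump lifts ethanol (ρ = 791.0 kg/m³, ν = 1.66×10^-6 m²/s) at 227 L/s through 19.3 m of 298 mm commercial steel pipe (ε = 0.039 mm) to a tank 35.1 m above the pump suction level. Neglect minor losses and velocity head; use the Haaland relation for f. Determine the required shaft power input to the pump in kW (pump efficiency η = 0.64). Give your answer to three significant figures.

V = 4Q/(πD²) = 3.255 m/s; Re = 5.84×10^5; ε/D = 1.31×10^-4; f = 0.01438
h_f = f(L/D)V²/2g = 0.5027 m
Total head H = z + h_f = 35.1 + 0.5027 = 35.60 m
P_hyd = ρgQH = 791.0·9.81·0.227·35.60 = 62.71 kW
P_shaft = P_hyd/η = 62.71/0.64 = 97.99 kW

P_shaft ≈ 98.0 kW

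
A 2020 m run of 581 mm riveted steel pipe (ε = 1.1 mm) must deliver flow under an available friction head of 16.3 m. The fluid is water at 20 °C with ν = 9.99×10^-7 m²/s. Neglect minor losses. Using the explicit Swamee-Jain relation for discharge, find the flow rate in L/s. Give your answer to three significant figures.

Q ≈ 527 L/s

Swamee-Jain (Type II): Q = -0.965·√(gD⁵h_f/L)·ln[ε/(3.7D) + √(3.17ν²L/(gD³h_f))]
√(gD⁵h_f/L) = √(9.81·0.581⁵·16.3/2020) = 0.07239
ε/(3.7D) = 5.12×10^-4; √(3.17ν²L/(gD³h_f)) = 1.43×10^-5
Q = -0.965·0.07239·ln(5.260×10^-4) = 0.5275 m³/s
Check: V = 1.99 m/s, Re = 1.16×10^6, f = 0.02332, h_f = 16.4 m ≈ 16.3 m ✓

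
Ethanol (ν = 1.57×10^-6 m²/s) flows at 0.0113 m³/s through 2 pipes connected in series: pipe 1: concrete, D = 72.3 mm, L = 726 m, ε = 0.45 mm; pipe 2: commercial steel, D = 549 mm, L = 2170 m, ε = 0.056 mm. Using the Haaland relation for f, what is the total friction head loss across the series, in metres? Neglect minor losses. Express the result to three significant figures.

Pipe 1: V = 2.752 m/s, Re = 1.27×10^5, ε/D = 0.00622, f = 0.03314, h_1 = f(L/D)V²/2g = 128.5 m
Pipe 2: V = 0.04774 m/s, Re = 1.67×10^4, ε/D = 1.02×10^-4, f = 0.02710, h_2 = f(L/D)V²/2g = 0.01244 m
Series → Q common, losses add: H = Σh = 128.5 m

H ≈ 129 m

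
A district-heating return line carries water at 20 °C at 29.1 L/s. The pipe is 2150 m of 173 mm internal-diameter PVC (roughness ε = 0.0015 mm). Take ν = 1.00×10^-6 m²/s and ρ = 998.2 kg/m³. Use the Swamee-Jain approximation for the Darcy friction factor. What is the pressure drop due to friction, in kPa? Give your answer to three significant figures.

Δp ≈ 146 kPa

V = 4Q/(πD²) = 4·0.0291/(π·0.173²) = 1.238 m/s
Re = VD/ν = 1.238·0.173/1.00×10^-6 = 2.14×10^5 → turbulent
ε/D = 0.0015/173 = 8.67×10^-6
Swamee-Jain: f = 0.01541
h_f = f(L/D)V²/(2g) = 0.01541·(2150/0.173)·1.238²/(2·9.81) = 14.96 m
Δp = ρg·h_f = 998.2·9.81·14.96 = 146.5 kPa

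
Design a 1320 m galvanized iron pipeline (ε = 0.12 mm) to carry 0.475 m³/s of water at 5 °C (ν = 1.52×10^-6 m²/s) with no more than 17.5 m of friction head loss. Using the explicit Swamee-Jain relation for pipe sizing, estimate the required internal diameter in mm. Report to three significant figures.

Swamee-Jain (Type III): D = 0.66·[ε^1.25·(LQ²/(gh_f))^4.75 + ν·Q^9.4·(L/(gh_f))^5.2]^0.04
LQ²/(gh_f) = 1.735; L/(gh_f) = 7.689
Term 1 = ε^1.25·(…)^4.75 = 1.72×10^-4; Term 2 = ν·Q^9.4·(…)^5.2 = 5.61×10^-5
D = 0.66·(1.72×10^-4 + 5.61×10^-5)^0.04 = 0.4719 m = 472 mm
Check: V = 2.72 m/s, Re = 8.43×10^5, f = 0.01547, h_f = 16.3 m ≈ 17.5 m ✓

D ≈ 472 mm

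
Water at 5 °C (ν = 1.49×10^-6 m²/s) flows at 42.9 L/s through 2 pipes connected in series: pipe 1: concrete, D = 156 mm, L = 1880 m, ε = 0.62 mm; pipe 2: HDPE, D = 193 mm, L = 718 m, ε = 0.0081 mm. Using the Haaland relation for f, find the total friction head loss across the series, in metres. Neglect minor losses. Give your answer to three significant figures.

H ≈ 95.8 m

Pipe 1: V = 2.244 m/s, Re = 2.35×10^5, ε/D = 0.00397, f = 0.02885, h_1 = f(L/D)V²/2g = 89.26 m
Pipe 2: V = 1.466 m/s, Re = 1.90×10^5, ε/D = 4.20×10^-5, f = 0.01592, h_2 = f(L/D)V²/2g = 6.492 m
Series → Q common, losses add: H = Σh = 95.75 m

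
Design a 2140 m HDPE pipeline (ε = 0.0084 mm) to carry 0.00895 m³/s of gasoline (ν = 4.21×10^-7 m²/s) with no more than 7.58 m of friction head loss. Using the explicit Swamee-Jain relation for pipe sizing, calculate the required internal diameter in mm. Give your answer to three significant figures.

D ≈ 126 mm

Swamee-Jain (Type III): D = 0.66·[ε^1.25·(LQ²/(gh_f))^4.75 + ν·Q^9.4·(L/(gh_f))^5.2]^0.04
LQ²/(gh_f) = 0.002305; L/(gh_f) = 28.78
Term 1 = ε^1.25·(…)^4.75 = 1.34×10^-19; Term 2 = ν·Q^9.4·(…)^5.2 = 9.09×10^-19
D = 0.66·(1.34×10^-19 + 9.09×10^-19)^0.04 = 0.1260 m = 126 mm
Check: V = 0.718 m/s, Re = 2.15×10^5, f = 0.01593, h_f = 7.11 m ≈ 7.58 m ✓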